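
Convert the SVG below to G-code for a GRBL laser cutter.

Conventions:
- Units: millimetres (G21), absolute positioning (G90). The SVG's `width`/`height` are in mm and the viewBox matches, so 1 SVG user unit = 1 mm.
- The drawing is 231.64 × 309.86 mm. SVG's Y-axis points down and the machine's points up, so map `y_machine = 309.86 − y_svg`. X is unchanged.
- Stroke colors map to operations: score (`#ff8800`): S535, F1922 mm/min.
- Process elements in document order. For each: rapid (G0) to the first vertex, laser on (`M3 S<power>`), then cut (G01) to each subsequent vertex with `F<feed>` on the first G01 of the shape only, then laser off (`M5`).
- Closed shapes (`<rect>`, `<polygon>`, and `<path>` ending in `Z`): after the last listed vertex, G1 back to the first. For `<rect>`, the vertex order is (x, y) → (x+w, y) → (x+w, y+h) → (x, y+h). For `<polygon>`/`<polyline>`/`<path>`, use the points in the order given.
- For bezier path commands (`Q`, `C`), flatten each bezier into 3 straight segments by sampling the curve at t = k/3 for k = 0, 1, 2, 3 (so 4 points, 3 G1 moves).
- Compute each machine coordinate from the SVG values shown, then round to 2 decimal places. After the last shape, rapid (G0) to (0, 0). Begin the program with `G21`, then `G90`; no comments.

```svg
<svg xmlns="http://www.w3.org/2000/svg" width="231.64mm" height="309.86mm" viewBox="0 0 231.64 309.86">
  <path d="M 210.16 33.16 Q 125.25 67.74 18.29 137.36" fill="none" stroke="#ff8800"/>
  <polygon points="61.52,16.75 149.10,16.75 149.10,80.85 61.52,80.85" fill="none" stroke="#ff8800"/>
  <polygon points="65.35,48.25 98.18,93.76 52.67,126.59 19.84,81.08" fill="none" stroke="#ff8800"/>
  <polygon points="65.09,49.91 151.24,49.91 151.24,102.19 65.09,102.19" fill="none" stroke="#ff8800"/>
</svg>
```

Since the viewBox matches the mm dimensions, user units are millimetres directly. The only transform is the Y-flip y_m = 309.86 − y_svg.

Shape 1 is a quadratic bezier drawn with `<path>`. Its stroke #ff8800 means score at S535, F1922. After flipping Y the toolpath is (210.16,276.70) → (151.10,249.75) → (87.15,215.02) → (18.29,172.50).

Shape 2 is a rectangle drawn with `<polygon>`. Its stroke #ff8800 means score at S535, F1922. After flipping Y the toolpath is (61.52,293.11) → (149.10,293.11) → (149.10,229.01) → (61.52,229.01) → (61.52,293.11), returning to the start.

Shape 3 is a regular polygon drawn with `<polygon>`. Its stroke #ff8800 means score at S535, F1922. After flipping Y the toolpath is (65.35,261.61) → (98.18,216.10) → (52.67,183.27) → (19.84,228.78) → (65.35,261.61), returning to the start.

Shape 4 is a rectangle drawn with `<polygon>`. Its stroke #ff8800 means score at S535, F1922. After flipping Y the toolpath is (65.09,259.95) → (151.24,259.95) → (151.24,207.67) → (65.09,207.67) → (65.09,259.95), returning to the start.

G21
G90
G0 X210.16 Y276.70
M3 S535
G01 X151.10 Y249.75 F1922
G01 X87.15 Y215.02
G01 X18.29 Y172.50
M5
G0 X61.52 Y293.11
M3 S535
G01 X149.10 Y293.11 F1922
G01 X149.10 Y229.01
G01 X61.52 Y229.01
G01 X61.52 Y293.11
M5
G0 X65.35 Y261.61
M3 S535
G01 X98.18 Y216.10 F1922
G01 X52.67 Y183.27
G01 X19.84 Y228.78
G01 X65.35 Y261.61
M5
G0 X65.09 Y259.95
M3 S535
G01 X151.24 Y259.95 F1922
G01 X151.24 Y207.67
G01 X65.09 Y207.67
G01 X65.09 Y259.95
M5
G0 X0.00 Y0.00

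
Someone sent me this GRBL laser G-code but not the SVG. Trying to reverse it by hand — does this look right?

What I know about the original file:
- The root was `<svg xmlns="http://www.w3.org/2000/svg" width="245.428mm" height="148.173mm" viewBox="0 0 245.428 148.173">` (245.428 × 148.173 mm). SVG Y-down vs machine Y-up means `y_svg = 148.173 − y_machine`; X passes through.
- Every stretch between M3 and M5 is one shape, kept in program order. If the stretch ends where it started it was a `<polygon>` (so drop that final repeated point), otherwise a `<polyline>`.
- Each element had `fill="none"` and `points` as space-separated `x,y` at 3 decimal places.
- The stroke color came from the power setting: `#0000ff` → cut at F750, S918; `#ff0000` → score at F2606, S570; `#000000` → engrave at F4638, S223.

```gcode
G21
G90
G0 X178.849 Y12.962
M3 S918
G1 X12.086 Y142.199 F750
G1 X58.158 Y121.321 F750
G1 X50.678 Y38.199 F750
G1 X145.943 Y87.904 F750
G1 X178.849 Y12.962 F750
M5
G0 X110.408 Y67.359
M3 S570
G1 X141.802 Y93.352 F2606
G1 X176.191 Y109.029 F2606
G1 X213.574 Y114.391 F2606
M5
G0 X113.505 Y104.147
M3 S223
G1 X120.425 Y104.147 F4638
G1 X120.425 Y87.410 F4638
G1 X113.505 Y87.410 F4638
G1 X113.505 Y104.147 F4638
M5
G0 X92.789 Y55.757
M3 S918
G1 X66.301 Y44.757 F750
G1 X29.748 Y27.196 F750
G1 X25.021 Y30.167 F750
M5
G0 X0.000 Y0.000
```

y_svg = 148.173 − y_m.

[1] S918→`#0000ff` (cut); closed run; points: 178.849,135.211 12.086,5.974 58.158,26.852 50.678,109.974 145.943,60.269

[2] S570→`#ff0000` (score); open run; points: 110.408,80.814 141.802,54.821 176.191,39.144 213.574,33.782

[3] S223→`#000000` (engrave); closed run; points: 113.505,44.026 120.425,44.026 120.425,60.763 113.505,60.763

[4] S918→`#0000ff` (cut); open run; points: 92.789,92.416 66.301,103.416 29.748,120.977 25.021,118.006

<svg xmlns="http://www.w3.org/2000/svg" width="245.428mm" height="148.173mm" viewBox="0 0 245.428 148.173">
  <polygon points="178.849,135.211 12.086,5.974 58.158,26.852 50.678,109.974 145.943,60.269" fill="none" stroke="#0000ff"/>
  <polyline points="110.408,80.814 141.802,54.821 176.191,39.144 213.574,33.782" fill="none" stroke="#ff0000"/>
  <polygon points="113.505,44.026 120.425,44.026 120.425,60.763 113.505,60.763" fill="none" stroke="#000000"/>
  <polyline points="92.789,92.416 66.301,103.416 29.748,120.977 25.021,118.006" fill="none" stroke="#0000ff"/>
</svg>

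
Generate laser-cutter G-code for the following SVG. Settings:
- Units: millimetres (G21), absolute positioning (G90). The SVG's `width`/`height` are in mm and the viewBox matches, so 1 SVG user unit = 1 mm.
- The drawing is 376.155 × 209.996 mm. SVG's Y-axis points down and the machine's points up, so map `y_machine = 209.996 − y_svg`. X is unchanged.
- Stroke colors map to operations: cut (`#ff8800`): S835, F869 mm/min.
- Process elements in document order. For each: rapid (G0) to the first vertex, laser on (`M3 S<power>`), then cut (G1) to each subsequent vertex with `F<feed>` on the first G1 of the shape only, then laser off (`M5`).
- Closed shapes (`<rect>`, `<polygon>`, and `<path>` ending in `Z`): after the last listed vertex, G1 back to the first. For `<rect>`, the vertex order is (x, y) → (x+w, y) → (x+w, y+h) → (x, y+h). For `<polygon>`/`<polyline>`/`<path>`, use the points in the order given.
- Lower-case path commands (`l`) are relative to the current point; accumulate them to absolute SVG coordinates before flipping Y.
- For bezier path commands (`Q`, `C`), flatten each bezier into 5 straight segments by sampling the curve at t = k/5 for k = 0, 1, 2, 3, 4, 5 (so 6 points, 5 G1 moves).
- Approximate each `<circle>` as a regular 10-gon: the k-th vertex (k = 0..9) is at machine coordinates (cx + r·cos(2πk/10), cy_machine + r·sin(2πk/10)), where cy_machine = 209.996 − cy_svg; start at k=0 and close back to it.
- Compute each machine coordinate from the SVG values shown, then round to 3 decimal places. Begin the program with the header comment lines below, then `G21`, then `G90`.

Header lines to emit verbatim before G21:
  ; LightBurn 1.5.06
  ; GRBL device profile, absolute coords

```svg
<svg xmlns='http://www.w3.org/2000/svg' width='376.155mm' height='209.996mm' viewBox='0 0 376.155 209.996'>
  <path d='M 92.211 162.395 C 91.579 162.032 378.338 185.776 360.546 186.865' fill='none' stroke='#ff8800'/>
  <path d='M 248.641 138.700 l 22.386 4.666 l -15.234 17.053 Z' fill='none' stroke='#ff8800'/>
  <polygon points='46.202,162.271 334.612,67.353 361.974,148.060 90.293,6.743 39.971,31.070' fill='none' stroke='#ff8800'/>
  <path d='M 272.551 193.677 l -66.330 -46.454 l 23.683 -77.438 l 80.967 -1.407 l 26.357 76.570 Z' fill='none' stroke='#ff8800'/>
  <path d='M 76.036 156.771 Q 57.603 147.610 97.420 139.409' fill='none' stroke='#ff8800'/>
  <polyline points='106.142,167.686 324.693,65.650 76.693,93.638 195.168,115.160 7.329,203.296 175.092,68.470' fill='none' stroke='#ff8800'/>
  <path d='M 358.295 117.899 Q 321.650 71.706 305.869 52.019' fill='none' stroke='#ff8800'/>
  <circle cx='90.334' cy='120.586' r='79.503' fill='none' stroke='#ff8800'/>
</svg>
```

viewBox `0 0 376.155 209.996` with mm width/height → 1 unit = 1 mm. Flip: y_m = 209.996 − y_svg.

**Shape 1** — `<path>` cubic bezier, stroke `#ff8800` → cut (S835, F869). Control points (SVG): P0=(92.211,162.395), P1=(91.579,162.032), P2=(378.338,185.776), P3=(360.546,186.865); sampled at t=k/5. Machine vertices: (92.211,47.601) → (121.583,45.300) → (191.516,39.458) → (273.596,32.319) → (339.411,26.129) → (360.546,23.131). Open path.

**Shape 2** — `<path>` regular polygon, stroke `#ff8800` → cut (S835, F869). Machine vertices: (248.641,71.296) → (271.027,66.630) → (255.793,49.577) → (248.641,71.296). Closed: final G1 returns to the first vertex.

**Shape 3** — `<polygon>` closed polygon, stroke `#ff8800` → cut (S835, F869). Machine vertices: (46.202,47.725) → (334.612,142.643) → (361.974,61.936) → (90.293,203.253) → (39.971,178.926) → (46.202,47.725). Closed: final G1 returns to the first vertex.

**Shape 4** — `<path>` regular polygon, stroke `#ff8800` → cut (S835, F869). Machine vertices: (272.551,16.319) → (206.221,62.773) → (229.904,140.211) → (310.871,141.618) → (337.228,65.048) → (272.551,16.319). Closed: final G1 returns to the first vertex.

**Shape 5** — `<path>` quadratic bezier, stroke `#ff8800` → cut (S835, F869). Control points (SVG): P0=(76.036,156.771), P1=(57.603,147.610), P2=(97.420,139.409); sampled at t=k/5. Machine vertices: (76.036,53.225) → (70.993,56.851) → (70.610,60.400) → (74.886,63.873) → (83.823,67.268) → (97.420,70.587). Open path.

**Shape 6** — `<polyline>` open polyline, stroke `#ff8800` → cut (S835, F869). Machine vertices: (106.142,42.310) → (324.693,144.346) → (76.693,116.358) → (195.168,94.836) → (7.329,6.700) → (175.092,141.526). Open path.

**Shape 7** — `<path>` quadratic bezier, stroke `#ff8800` → cut (S835, F869). Control points (SVG): P0=(358.295,117.899), P1=(321.650,71.706), P2=(305.869,52.019); sampled at t=k/5. Machine vertices: (358.295,92.097) → (344.472,109.514) → (332.317,124.810) → (321.832,137.986) → (313.016,149.042) → (305.869,157.977). Open path.

**Shape 8** — `<circle>` circle, stroke `#ff8800` → cut (S835, F869). Machine vertices: (169.837,89.410) → (154.653,136.141) → (114.902,165.022) → (65.766,165.022) → (26.015,136.141) → (10.831,89.410) → (26.015,42.679) → (65.766,13.798) → (114.902,13.798) → (154.653,42.679) → (169.837,89.410). Closed: final G1 returns to the first vertex.

; LightBurn 1.5.06
; GRBL device profile, absolute coords
G21
G90
G0 X92.211 Y47.601
M3 S835
G1 X121.583 Y45.300 F869
G1 X191.516 Y39.458
G1 X273.596 Y32.319
G1 X339.411 Y26.129
G1 X360.546 Y23.131
M5
G0 X248.641 Y71.296
M3 S835
G1 X271.027 Y66.630 F869
G1 X255.793 Y49.577
G1 X248.641 Y71.296
M5
G0 X46.202 Y47.725
M3 S835
G1 X334.612 Y142.643 F869
G1 X361.974 Y61.936
G1 X90.293 Y203.253
G1 X39.971 Y178.926
G1 X46.202 Y47.725
M5
G0 X272.551 Y16.319
M3 S835
G1 X206.221 Y62.773 F869
G1 X229.904 Y140.211
G1 X310.871 Y141.618
G1 X337.228 Y65.048
G1 X272.551 Y16.319
M5
G0 X76.036 Y53.225
M3 S835
G1 X70.993 Y56.851 F869
G1 X70.610 Y60.400
G1 X74.886 Y63.873
G1 X83.823 Y67.268
G1 X97.420 Y70.587
M5
G0 X106.142 Y42.310
M3 S835
G1 X324.693 Y144.346 F869
G1 X76.693 Y116.358
G1 X195.168 Y94.836
G1 X7.329 Y6.700
G1 X175.092 Y141.526
M5
G0 X358.295 Y92.097
M3 S835
G1 X344.472 Y109.514 F869
G1 X332.317 Y124.810
G1 X321.832 Y137.986
G1 X313.016 Y149.042
G1 X305.869 Y157.977
M5
G0 X169.837 Y89.410
M3 S835
G1 X154.653 Y136.141 F869
G1 X114.902 Y165.022
G1 X65.766 Y165.022
G1 X26.015 Y136.141
G1 X10.831 Y89.410
G1 X26.015 Y42.679
G1 X65.766 Y13.798
G1 X114.902 Y13.798
G1 X154.653 Y42.679
G1 X169.837 Y89.410
M5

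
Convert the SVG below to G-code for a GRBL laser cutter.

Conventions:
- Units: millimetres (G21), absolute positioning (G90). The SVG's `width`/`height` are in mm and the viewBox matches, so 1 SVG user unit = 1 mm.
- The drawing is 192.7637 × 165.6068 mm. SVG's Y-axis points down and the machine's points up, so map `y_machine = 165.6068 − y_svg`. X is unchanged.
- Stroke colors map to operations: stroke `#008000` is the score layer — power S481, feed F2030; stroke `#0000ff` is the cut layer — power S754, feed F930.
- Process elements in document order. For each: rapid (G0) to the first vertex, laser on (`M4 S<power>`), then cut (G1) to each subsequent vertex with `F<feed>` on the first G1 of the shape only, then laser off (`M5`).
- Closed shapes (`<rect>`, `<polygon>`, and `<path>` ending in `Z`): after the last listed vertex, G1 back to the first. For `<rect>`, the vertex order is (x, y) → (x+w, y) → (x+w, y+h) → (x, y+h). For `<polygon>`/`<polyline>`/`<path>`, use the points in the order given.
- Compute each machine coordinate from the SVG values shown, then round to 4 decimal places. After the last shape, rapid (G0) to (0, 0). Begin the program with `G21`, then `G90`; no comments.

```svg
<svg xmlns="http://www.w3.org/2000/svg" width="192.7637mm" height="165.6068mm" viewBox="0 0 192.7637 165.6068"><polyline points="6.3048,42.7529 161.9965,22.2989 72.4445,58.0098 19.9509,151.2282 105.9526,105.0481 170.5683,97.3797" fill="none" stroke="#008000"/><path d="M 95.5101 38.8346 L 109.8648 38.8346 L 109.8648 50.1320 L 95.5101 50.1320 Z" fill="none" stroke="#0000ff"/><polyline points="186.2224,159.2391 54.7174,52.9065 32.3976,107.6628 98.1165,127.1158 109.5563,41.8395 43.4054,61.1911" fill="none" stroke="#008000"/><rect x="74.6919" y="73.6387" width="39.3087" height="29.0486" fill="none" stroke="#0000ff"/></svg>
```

Since the viewBox matches the mm dimensions, user units are millimetres directly. The only transform is the Y-flip y_m = 165.6068 − y_svg.

Shape 1 is a open polyline drawn with `<polyline>`. Its stroke #008000 means score at S481, F2030. After flipping Y the toolpath is (6.3048,122.8539) → (161.9965,143.3079) → (72.4445,107.5970) → (19.9509,14.3786) → (105.9526,60.5587) → (170.5683,68.2271).

Shape 2 is a rectangle drawn with `<path>`. Its stroke #0000ff means cut at S754, F930. After flipping Y the toolpath is (95.5101,126.7722) → (109.8648,126.7722) → (109.8648,115.4748) → (95.5101,115.4748) → (95.5101,126.7722), returning to the start.

Shape 3 is a open polyline drawn with `<polyline>`. Its stroke #008000 means score at S481, F2030. After flipping Y the toolpath is (186.2224,6.3677) → (54.7174,112.7003) → (32.3976,57.9440) → (98.1165,38.4910) → (109.5563,123.7673) → (43.4054,104.4157).

Shape 4 is a rectangle drawn with `<rect>`. Its stroke #0000ff means cut at S754, F930. After flipping Y the toolpath is (74.6919,91.9681) → (114.0006,91.9681) → (114.0006,62.9195) → (74.6919,62.9195) → (74.6919,91.9681), returning to the start.

G21
G90
G0 X6.3048 Y122.8539
M4 S481
G1 X161.9965 Y143.3079 F2030
G1 X72.4445 Y107.5970
G1 X19.9509 Y14.3786
G1 X105.9526 Y60.5587
G1 X170.5683 Y68.2271
M5
G0 X95.5101 Y126.7722
M4 S754
G1 X109.8648 Y126.7722 F930
G1 X109.8648 Y115.4748
G1 X95.5101 Y115.4748
G1 X95.5101 Y126.7722
M5
G0 X186.2224 Y6.3677
M4 S481
G1 X54.7174 Y112.7003 F2030
G1 X32.3976 Y57.9440
G1 X98.1165 Y38.4910
G1 X109.5563 Y123.7673
G1 X43.4054 Y104.4157
M5
G0 X74.6919 Y91.9681
M4 S754
G1 X114.0006 Y91.9681 F930
G1 X114.0006 Y62.9195
G1 X74.6919 Y62.9195
G1 X74.6919 Y91.9681
M5
G0 X0.0000 Y0.0000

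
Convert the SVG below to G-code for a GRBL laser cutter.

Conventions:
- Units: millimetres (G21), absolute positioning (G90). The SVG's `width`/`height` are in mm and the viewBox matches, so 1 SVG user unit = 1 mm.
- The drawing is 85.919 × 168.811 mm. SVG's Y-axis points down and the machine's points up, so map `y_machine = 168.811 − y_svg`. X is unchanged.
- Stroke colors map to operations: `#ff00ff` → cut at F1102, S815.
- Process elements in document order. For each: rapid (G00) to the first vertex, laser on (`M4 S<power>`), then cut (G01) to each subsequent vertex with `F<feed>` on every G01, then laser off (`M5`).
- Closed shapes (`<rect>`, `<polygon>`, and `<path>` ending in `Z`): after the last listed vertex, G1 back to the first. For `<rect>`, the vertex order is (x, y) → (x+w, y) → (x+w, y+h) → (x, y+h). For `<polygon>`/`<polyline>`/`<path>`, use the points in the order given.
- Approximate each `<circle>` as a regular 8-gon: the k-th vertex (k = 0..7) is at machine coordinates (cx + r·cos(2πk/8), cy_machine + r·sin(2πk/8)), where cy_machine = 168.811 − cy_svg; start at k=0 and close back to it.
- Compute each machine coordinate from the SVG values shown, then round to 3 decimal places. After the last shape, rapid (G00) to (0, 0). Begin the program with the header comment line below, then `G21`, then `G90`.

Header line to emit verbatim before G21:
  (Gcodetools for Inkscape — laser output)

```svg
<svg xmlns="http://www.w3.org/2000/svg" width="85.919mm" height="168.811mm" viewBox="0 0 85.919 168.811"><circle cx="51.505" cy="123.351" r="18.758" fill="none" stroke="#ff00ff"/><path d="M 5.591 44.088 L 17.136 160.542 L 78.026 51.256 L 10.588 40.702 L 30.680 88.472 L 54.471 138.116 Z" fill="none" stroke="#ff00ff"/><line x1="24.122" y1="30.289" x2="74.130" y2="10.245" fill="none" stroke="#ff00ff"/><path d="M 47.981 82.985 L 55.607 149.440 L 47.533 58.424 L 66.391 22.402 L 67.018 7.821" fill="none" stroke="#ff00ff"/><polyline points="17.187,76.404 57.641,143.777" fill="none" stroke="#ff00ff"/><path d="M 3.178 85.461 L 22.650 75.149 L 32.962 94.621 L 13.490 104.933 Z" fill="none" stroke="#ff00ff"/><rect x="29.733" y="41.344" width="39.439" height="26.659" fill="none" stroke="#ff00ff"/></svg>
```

viewBox `0 0 85.919 168.811` with mm width/height → 1 unit = 1 mm. Flip: y_m = 168.811 − y_svg.

**Shape 1** — `<circle>` circle, stroke `#ff00ff` → cut (S815, F1102). Machine vertices: (70.263,45.460) → (64.769,58.724) → (51.505,64.218) → (38.241,58.724) → (32.747,45.460) → (38.241,32.196) → (51.505,26.702) → (64.769,32.196) → (70.263,45.460). Closed: final G1 returns to the first vertex.

**Shape 2** — `<path>` closed polygon, stroke `#ff00ff` → cut (S815, F1102). Machine vertices: (5.591,124.723) → (17.136,8.269) → (78.026,117.555) → (10.588,128.109) → (30.680,80.339) → (54.471,30.695) → (5.591,124.723). Closed: final G1 returns to the first vertex.

**Shape 3** — `<line>` line segment, stroke `#ff00ff` → cut (S815, F1102). Machine vertices: (24.122,138.522) → (74.130,158.566). Open path.

**Shape 4** — `<path>` open polyline, stroke `#ff00ff` → cut (S815, F1102). Machine vertices: (47.981,85.826) → (55.607,19.371) → (47.533,110.387) → (66.391,146.409) → (67.018,160.990). Open path.

**Shape 5** — `<polyline>` line segment, stroke `#ff00ff` → cut (S815, F1102). Machine vertices: (17.187,92.407) → (57.641,25.034). Open path.

**Shape 6** — `<path>` regular polygon, stroke `#ff00ff` → cut (S815, F1102). Machine vertices: (3.178,83.350) → (22.650,93.662) → (32.962,74.190) → (13.490,63.878) → (3.178,83.350). Closed: final G1 returns to the first vertex.

**Shape 7** — `<rect>` rectangle, stroke `#ff00ff` → cut (S815, F1102). Machine vertices: (29.733,127.467) → (69.172,127.467) → (69.172,100.808) → (29.733,100.808) → (29.733,127.467). Closed: final G1 returns to the first vertex.

(Gcodetools for Inkscape — laser output)
G21
G90
G00 X70.263 Y45.460
M4 S815
G01 X64.769 Y58.724 F1102
G01 X51.505 Y64.218 F1102
G01 X38.241 Y58.724 F1102
G01 X32.747 Y45.460 F1102
G01 X38.241 Y32.196 F1102
G01 X51.505 Y26.702 F1102
G01 X64.769 Y32.196 F1102
G01 X70.263 Y45.460 F1102
M5
G00 X5.591 Y124.723
M4 S815
G01 X17.136 Y8.269 F1102
G01 X78.026 Y117.555 F1102
G01 X10.588 Y128.109 F1102
G01 X30.680 Y80.339 F1102
G01 X54.471 Y30.695 F1102
G01 X5.591 Y124.723 F1102
M5
G00 X24.122 Y138.522
M4 S815
G01 X74.130 Y158.566 F1102
M5
G00 X47.981 Y85.826
M4 S815
G01 X55.607 Y19.371 F1102
G01 X47.533 Y110.387 F1102
G01 X66.391 Y146.409 F1102
G01 X67.018 Y160.990 F1102
M5
G00 X17.187 Y92.407
M4 S815
G01 X57.641 Y25.034 F1102
M5
G00 X3.178 Y83.350
M4 S815
G01 X22.650 Y93.662 F1102
G01 X32.962 Y74.190 F1102
G01 X13.490 Y63.878 F1102
G01 X3.178 Y83.350 F1102
M5
G00 X29.733 Y127.467
M4 S815
G01 X69.172 Y127.467 F1102
G01 X69.172 Y100.808 F1102
G01 X29.733 Y100.808 F1102
G01 X29.733 Y127.467 F1102
M5
G00 X0.000 Y0.000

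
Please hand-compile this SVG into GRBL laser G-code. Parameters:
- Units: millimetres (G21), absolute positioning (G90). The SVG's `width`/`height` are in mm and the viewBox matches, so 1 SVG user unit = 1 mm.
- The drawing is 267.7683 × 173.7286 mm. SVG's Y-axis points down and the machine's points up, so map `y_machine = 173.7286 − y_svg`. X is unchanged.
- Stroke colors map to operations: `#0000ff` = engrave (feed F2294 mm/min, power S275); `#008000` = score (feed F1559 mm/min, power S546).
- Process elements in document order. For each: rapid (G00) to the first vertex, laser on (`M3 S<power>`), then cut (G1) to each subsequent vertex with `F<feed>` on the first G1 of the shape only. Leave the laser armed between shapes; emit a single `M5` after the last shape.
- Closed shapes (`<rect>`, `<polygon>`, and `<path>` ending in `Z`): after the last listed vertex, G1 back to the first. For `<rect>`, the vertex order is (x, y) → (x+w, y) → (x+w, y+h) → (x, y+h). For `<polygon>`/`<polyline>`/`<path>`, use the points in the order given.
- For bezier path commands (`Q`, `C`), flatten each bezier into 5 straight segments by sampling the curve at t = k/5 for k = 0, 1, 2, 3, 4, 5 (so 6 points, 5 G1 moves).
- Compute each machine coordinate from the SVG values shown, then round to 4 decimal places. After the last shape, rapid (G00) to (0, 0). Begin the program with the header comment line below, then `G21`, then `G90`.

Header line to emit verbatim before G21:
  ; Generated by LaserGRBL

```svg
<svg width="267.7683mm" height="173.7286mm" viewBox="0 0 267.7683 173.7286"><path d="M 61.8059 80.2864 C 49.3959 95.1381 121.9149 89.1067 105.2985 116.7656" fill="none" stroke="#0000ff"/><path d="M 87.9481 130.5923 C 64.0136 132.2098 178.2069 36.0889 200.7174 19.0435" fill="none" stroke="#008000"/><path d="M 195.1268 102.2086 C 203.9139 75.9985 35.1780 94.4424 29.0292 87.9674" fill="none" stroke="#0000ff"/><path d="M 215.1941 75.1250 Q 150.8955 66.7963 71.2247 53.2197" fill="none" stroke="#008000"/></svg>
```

; Generated by LaserGRBL
G21
G90
G00 X61.8059 Y93.4422
M3 S275
G1 X63.1589 Y86.6006 F2294
G1 X76.5397 Y82.1514
G1 X93.5933 Y77.4750
G1 X105.9646 Y69.9521
G1 X105.2985 Y56.9630
G00 X87.9481 Y43.1363
M3 S546
G1 X88.3243 Y52.4799 F1559
G1 X110.8202 Y76.7936
G1 X144.4049 Y107.5905
G1 X178.0476 Y136.3833
G1 X200.7174 Y154.6851
G00 X195.1268 Y71.5200
M3 S275
G1 X181.8172 Y82.4442 F2294
G1 X142.2273 Y85.9909
G1 X92.6825 Y85.4996
G1 X49.5081 Y84.3099
G1 X29.0292 Y85.7612
G00 X215.1941 Y98.6036
M3 S546
G1 X188.8598 Y102.1450 F1559
G1 X161.2957 Y106.1062
G1 X132.5018 Y110.4873
G1 X102.4781 Y115.2882
G1 X71.2247 Y120.5089
M5
G00 X0.0000 Y0.0000

Since the viewBox matches the mm dimensions, user units are millimetres directly. The only transform is the Y-flip y_m = 173.7286 − y_svg.

Shape 1 is a cubic bezier drawn with `<path>`. Its stroke #0000ff means engrave at S275, F2294. After flipping Y the toolpath is (61.8059,93.4422) → (63.1589,86.6006) → (76.5397,82.1514) → (93.5933,77.4750) → (105.9646,69.9521) → (105.2985,56.9630).

Shape 2 is a cubic bezier drawn with `<path>`. Its stroke #008000 means score at S546, F1559. After flipping Y the toolpath is (87.9481,43.1363) → (88.3243,52.4799) → (110.8202,76.7936) → (144.4049,107.5905) → (178.0476,136.3833) → (200.7174,154.6851).

Shape 3 is a cubic bezier drawn with `<path>`. Its stroke #0000ff means engrave at S275, F2294. After flipping Y the toolpath is (195.1268,71.5200) → (181.8172,82.4442) → (142.2273,85.9909) → (92.6825,85.4996) → (49.5081,84.3099) → (29.0292,85.7612).

Shape 4 is a quadratic bezier drawn with `<path>`. Its stroke #008000 means score at S546, F1559. After flipping Y the toolpath is (215.1941,98.6036) → (188.8598,102.1450) → (161.2957,106.1062) → (132.5018,110.4873) → (102.4781,115.2882) → (71.2247,120.5089).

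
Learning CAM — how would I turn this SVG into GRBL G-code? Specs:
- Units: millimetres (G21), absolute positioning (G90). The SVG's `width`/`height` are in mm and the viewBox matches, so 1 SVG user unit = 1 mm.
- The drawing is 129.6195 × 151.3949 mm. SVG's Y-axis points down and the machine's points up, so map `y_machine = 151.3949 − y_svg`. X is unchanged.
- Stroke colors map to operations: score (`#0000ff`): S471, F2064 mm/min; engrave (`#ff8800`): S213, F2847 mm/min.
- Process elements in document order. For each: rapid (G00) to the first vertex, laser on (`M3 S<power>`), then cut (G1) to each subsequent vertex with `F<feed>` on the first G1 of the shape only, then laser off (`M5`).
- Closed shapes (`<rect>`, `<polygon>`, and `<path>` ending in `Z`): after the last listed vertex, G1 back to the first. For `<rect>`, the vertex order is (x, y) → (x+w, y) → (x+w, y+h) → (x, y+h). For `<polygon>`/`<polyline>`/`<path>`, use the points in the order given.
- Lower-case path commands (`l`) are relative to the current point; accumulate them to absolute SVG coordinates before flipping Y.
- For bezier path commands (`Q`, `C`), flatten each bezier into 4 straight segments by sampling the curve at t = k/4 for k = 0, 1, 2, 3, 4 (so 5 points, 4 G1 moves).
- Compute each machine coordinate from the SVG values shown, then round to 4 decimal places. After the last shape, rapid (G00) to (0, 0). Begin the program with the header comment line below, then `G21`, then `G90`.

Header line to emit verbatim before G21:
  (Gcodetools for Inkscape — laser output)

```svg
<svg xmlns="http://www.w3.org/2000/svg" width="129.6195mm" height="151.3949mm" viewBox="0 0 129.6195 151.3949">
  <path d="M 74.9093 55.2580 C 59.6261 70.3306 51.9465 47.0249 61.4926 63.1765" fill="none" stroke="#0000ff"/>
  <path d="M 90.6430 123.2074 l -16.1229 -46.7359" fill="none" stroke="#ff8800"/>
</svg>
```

(Gcodetools for Inkscape — laser output)
G21
G90
G00 X74.9093 Y96.1369
M3 S471
G1 X65.0229 Y90.8122 F2064
G1 X58.8900 Y92.5823
G1 X57.4125 Y94.1500
G1 X61.4926 Y88.2184
M5
G00 X90.6430 Y28.1875
M3 S213
G1 X74.5201 Y74.9234 F2847
M5
G00 X0.0000 Y0.0000

1 u = 1 mm; y_m = 151.3949 − y.

[1] `<path>` cubic bezier, #0000ff→score S471 F2064: (74.9093,96.1369) → (65.0229,90.8122) → (58.8900,92.5823) → (57.4125,94.1500) → (61.4926,88.2184)

[2] `<path>` line segment, #ff8800→engrave S213 F2847: (90.6430,28.1875) → (74.5201,74.9234)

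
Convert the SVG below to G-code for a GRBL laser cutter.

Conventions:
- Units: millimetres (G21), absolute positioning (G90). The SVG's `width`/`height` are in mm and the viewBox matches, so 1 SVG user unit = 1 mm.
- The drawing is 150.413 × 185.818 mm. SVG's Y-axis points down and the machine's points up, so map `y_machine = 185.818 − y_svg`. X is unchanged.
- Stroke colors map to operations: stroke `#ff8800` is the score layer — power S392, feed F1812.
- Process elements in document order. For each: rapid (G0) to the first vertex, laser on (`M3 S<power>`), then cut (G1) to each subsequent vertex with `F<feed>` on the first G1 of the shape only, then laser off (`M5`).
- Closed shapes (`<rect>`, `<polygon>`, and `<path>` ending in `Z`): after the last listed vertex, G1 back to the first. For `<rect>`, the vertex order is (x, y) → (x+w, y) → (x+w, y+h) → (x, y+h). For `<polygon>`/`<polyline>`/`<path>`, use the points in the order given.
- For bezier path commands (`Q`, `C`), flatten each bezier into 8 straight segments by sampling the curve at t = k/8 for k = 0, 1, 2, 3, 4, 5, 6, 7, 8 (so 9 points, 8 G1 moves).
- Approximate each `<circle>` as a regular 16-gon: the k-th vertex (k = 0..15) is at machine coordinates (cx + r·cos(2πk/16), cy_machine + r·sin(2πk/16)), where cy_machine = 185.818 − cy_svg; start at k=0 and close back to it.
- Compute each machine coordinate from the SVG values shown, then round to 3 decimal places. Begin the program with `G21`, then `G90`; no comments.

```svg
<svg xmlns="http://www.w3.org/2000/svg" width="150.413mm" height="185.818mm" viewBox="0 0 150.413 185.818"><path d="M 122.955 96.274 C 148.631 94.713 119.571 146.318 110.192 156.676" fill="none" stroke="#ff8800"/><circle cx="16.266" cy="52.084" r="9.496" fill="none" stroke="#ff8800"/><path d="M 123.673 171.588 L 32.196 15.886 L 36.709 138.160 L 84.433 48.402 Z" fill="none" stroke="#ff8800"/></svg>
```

G21
G90
G0 X122.955 Y89.544
M3 S392
G1 X130.163 Y87.822 F1812
G1 X133.112 Y82.221
G1 X132.673 Y73.850
G1 X129.719 Y63.813
G1 X125.122 Y53.217
G1 X119.754 Y43.169
G1 X114.486 Y34.775
G1 X110.192 Y29.142
M5
G0 X25.762 Y133.734
M3 S392
G1 X25.039 Y137.368 F1812
G1 X22.981 Y140.449
G1 X19.900 Y142.507
G1 X16.266 Y143.230
G1 X12.632 Y142.507
G1 X9.551 Y140.449
G1 X7.493 Y137.368
G1 X6.770 Y133.734
G1 X7.493 Y130.100
G1 X9.551 Y127.019
G1 X12.632 Y124.961
G1 X16.266 Y124.238
G1 X19.900 Y124.961
G1 X22.981 Y127.019
G1 X25.039 Y130.100
G1 X25.762 Y133.734
M5
G0 X123.673 Y14.230
M3 S392
G1 X32.196 Y169.932 F1812
G1 X36.709 Y47.658
G1 X84.433 Y137.416
G1 X123.673 Y14.230
M5

Since the viewBox matches the mm dimensions, user units are millimetres directly. The only transform is the Y-flip y_m = 185.818 − y_svg.

Shape 1 is a cubic bezier drawn with `<path>`. Its stroke #ff8800 means score at S392, F1812. After flipping Y the toolpath is (122.955,89.544) → (130.163,87.822) → (133.112,82.221) → (132.673,73.850) → (129.719,63.813) → (125.122,53.217) → (119.754,43.169) → (114.486,34.775) → (110.192,29.142).

Shape 2 is a circle drawn with `<circle>`. Its stroke #ff8800 means score at S392, F1812. After flipping Y the toolpath is (25.762,133.734) → (25.039,137.368) → (22.981,140.449) → (19.900,142.507) → (16.266,143.230) → (12.632,142.507) → (9.551,140.449) → (7.493,137.368) → (6.770,133.734) → (7.493,130.100) → (9.551,127.019) → (12.632,124.961) → (16.266,124.238) → (19.900,124.961) → (22.981,127.019) → (25.039,130.100) → (25.762,133.734), returning to the start.

Shape 3 is a closed polygon drawn with `<path>`. Its stroke #ff8800 means score at S392, F1812. After flipping Y the toolpath is (123.673,14.230) → (32.196,169.932) → (36.709,47.658) → (84.433,137.416) → (123.673,14.230), returning to the start.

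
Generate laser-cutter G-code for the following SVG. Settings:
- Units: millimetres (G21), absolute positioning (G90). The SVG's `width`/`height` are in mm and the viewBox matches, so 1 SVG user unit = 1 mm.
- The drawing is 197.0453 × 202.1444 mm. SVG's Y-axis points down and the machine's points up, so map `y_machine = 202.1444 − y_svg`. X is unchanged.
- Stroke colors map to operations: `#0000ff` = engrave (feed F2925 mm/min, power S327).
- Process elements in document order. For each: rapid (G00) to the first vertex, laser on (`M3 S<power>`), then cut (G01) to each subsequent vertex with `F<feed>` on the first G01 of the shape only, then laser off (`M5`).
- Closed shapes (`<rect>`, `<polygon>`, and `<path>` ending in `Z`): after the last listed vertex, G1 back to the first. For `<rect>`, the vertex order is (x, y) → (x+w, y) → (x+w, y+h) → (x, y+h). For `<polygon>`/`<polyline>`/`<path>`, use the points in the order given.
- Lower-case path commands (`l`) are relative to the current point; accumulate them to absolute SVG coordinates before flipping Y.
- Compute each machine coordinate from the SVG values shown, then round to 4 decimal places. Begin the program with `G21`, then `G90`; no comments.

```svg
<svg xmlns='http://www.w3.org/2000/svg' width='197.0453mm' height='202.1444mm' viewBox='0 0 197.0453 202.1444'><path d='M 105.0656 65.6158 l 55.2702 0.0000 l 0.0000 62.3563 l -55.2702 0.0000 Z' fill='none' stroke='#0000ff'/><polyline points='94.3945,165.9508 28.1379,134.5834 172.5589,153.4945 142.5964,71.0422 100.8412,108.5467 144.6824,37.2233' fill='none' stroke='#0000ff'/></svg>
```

G21
G90
G00 X105.0656 Y136.5286
M3 S327
G01 X160.3358 Y136.5286 F2925
G01 X160.3358 Y74.1723
G01 X105.0656 Y74.1723
G01 X105.0656 Y136.5286
M5
G00 X94.3945 Y36.1936
M3 S327
G01 X28.1379 Y67.5610 F2925
G01 X172.5589 Y48.6499
G01 X142.5964 Y131.1022
G01 X100.8412 Y93.5977
G01 X144.6824 Y164.9211
M5

viewBox `0 0 197.0453 202.1444` with mm width/height → 1 unit = 1 mm. Flip: y_m = 202.1444 − y_svg.

**Shape 1** — `<path>` rectangle, stroke `#0000ff` → engrave (S327, F2925). Machine vertices: (105.0656,136.5286) → (160.3358,136.5286) → (160.3358,74.1723) → (105.0656,74.1723) → (105.0656,136.5286). Closed: final G1 returns to the first vertex.

**Shape 2** — `<polyline>` open polyline, stroke `#0000ff` → engrave (S327, F2925). Machine vertices: (94.3945,36.1936) → (28.1379,67.5610) → (172.5589,48.6499) → (142.5964,131.1022) → (100.8412,93.5977) → (144.6824,164.9211). Open path.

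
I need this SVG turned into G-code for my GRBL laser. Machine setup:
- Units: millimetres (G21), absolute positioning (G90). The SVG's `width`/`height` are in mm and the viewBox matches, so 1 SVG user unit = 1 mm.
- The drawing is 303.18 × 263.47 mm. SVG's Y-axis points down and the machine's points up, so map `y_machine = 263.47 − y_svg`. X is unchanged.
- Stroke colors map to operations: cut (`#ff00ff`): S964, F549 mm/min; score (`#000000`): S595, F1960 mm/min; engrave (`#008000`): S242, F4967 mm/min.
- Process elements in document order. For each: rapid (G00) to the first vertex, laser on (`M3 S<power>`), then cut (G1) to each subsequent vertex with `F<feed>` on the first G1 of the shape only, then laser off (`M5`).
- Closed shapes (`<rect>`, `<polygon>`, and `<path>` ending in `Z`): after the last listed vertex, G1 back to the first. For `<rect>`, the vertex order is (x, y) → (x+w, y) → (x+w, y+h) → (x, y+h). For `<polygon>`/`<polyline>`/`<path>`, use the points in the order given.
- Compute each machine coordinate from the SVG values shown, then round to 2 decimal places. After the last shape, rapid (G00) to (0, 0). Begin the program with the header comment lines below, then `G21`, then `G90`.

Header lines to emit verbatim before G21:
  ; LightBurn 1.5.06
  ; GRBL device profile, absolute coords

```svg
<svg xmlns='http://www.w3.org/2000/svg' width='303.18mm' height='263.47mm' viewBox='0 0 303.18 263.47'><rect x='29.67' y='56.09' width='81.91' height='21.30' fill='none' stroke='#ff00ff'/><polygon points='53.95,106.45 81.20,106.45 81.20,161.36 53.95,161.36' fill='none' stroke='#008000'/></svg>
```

; LightBurn 1.5.06
; GRBL device profile, absolute coords
G21
G90
G00 X29.67 Y207.38
M3 S964
G1 X111.58 Y207.38 F549
G1 X111.58 Y186.08
G1 X29.67 Y186.08
G1 X29.67 Y207.38
M5
G00 X53.95 Y157.02
M3 S242
G1 X81.20 Y157.02 F4967
G1 X81.20 Y102.11
G1 X53.95 Y102.11
G1 X53.95 Y157.02
M5
G00 X0.00 Y0.00

1 u = 1 mm; y_m = 263.47 − y.

[1] `<rect>` rectangle, #ff00ff→cut S964 F549: (29.67,207.38) → (111.58,207.38) → (111.58,186.08) → (29.67,186.08) → (29.67,207.38) (closed)

[2] `<polygon>` rectangle, #008000→engrave S242 F4967: (53.95,157.02) → (81.20,157.02) → (81.20,102.11) → (53.95,102.11) → (53.95,157.02) (closed)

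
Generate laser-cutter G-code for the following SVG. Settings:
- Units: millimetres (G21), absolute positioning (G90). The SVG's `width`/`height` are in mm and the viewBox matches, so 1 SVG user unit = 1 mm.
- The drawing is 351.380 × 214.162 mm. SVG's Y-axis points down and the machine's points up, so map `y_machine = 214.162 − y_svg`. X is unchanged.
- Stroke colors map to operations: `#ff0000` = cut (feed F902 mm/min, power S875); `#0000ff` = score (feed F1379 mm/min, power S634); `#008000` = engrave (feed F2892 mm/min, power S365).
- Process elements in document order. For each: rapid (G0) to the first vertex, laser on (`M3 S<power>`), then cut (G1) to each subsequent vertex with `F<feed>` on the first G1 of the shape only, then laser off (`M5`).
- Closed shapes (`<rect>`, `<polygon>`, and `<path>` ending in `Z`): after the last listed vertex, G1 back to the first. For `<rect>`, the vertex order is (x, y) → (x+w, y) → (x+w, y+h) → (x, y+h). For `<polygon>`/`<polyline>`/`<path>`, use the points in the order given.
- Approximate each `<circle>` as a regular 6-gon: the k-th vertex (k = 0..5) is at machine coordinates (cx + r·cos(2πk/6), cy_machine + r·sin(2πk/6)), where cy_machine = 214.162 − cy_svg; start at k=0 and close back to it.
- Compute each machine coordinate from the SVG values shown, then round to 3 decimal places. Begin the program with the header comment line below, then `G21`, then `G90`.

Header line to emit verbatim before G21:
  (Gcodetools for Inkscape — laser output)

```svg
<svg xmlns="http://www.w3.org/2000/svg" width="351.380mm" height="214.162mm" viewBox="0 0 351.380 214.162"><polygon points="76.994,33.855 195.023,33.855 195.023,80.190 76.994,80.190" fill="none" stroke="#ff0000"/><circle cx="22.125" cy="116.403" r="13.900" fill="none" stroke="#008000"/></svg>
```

viewBox `0 0 351.380 214.162` with mm width/height → 1 unit = 1 mm. Flip: y_m = 214.162 − y_svg.

**Shape 1** — `<polygon>` rectangle, stroke `#ff0000` → cut (S875, F902). Machine vertices: (76.994,180.307) → (195.023,180.307) → (195.023,133.972) → (76.994,133.972) → (76.994,180.307). Closed: final G1 returns to the first vertex.

**Shape 2** — `<circle>` circle, stroke `#008000` → engrave (S365, F2892). Machine vertices: (36.025,97.759) → (29.075,109.797) → (15.175,109.797) → (8.225,97.759) → (15.175,85.721) → (29.075,85.721) → (36.025,97.759). Closed: final G1 returns to the first vertex.

(Gcodetools for Inkscape — laser output)
G21
G90
G0 X76.994 Y180.307
M3 S875
G1 X195.023 Y180.307 F902
G1 X195.023 Y133.972
G1 X76.994 Y133.972
G1 X76.994 Y180.307
M5
G0 X36.025 Y97.759
M3 S365
G1 X29.075 Y109.797 F2892
G1 X15.175 Y109.797
G1 X8.225 Y97.759
G1 X15.175 Y85.721
G1 X29.075 Y85.721
G1 X36.025 Y97.759
M5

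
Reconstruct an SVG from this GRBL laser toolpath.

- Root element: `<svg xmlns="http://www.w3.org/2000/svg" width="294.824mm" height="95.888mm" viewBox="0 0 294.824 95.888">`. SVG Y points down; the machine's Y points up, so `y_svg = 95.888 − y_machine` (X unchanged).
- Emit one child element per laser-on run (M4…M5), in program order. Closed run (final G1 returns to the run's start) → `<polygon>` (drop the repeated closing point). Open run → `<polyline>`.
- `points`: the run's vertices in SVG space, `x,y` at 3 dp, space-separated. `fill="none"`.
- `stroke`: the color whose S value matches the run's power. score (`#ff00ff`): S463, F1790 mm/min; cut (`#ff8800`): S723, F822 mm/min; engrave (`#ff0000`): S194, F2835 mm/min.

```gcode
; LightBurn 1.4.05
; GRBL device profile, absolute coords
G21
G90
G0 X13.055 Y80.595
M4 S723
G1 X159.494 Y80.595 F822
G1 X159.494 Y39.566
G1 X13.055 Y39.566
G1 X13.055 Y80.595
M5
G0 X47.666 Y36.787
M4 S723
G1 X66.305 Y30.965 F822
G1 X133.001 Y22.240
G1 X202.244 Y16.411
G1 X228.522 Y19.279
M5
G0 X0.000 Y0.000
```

<svg xmlns="http://www.w3.org/2000/svg" width="294.824mm" height="95.888mm" viewBox="0 0 294.824 95.888">
  <polygon points="13.055,15.293 159.494,15.293 159.494,56.322 13.055,56.322" fill="none" stroke="#ff8800"/>
  <polyline points="47.666,59.101 66.305,64.923 133.001,73.648 202.244,79.477 228.522,76.609" fill="none" stroke="#ff8800"/>
</svg>

Machine Y-up, SVG Y-down with viewBox height 95.888, so y_svg = 95.888 − y_machine; X carries over. Every run uses S723, so all elements get stroke `#ff8800` (cut).

Run 1: The run returns to its start, so emit a `<polygon>` with points (Y-flipped): 13.055,15.293 159.494,15.293 159.494,56.322 13.055,56.322.

Run 2: The run is open, so emit a `<polyline>` with points (Y-flipped): 47.666,59.101 66.305,64.923 133.001,73.648 202.244,79.477 228.522,76.609.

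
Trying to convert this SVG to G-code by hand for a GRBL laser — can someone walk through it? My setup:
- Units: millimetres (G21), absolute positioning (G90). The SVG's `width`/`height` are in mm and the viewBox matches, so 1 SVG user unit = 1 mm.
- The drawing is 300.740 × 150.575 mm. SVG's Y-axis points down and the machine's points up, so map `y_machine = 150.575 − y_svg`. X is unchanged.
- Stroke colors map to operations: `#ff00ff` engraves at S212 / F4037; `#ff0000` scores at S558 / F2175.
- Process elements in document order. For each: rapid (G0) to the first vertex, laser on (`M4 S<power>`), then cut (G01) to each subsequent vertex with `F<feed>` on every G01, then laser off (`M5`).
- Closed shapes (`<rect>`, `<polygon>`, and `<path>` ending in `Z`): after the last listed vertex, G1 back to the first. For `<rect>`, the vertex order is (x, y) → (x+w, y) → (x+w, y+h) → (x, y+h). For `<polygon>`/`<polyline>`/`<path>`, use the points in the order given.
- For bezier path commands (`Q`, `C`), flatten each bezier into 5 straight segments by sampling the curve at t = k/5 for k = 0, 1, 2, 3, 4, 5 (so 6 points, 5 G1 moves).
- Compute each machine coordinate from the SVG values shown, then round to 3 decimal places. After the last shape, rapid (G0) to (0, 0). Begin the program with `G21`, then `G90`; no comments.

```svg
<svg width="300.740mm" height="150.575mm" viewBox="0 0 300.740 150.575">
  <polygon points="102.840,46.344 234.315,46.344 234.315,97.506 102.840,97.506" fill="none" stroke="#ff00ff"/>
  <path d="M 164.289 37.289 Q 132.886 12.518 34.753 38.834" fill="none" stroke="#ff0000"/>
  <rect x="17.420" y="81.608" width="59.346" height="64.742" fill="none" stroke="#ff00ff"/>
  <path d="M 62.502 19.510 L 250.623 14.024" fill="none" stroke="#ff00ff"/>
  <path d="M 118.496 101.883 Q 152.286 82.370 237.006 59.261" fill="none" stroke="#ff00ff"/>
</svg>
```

G21
G90
G0 X102.840 Y104.231
M4 S212
G01 X234.315 Y104.231 F4037
G01 X234.315 Y53.069 F4037
G01 X102.840 Y53.069 F4037
G01 X102.840 Y104.231 F4037
M5
G0 X164.289 Y113.286
M4 S558
G01 X149.059 Y121.151 F2175
G01 X128.490 Y124.929 F2175
G01 X102.583 Y124.620 F2175
G01 X71.337 Y120.224 F2175
G01 X34.753 Y111.741 F2175
M5
G0 X17.420 Y68.967
M4 S212
G01 X76.766 Y68.967 F4037
G01 X76.766 Y4.225 F4037
G01 X17.420 Y4.225 F4037
G01 X17.420 Y68.967 F4037
M5
G0 X62.502 Y131.065
M4 S212
G01 X250.623 Y136.551 F4037
M5
G0 X118.496 Y48.692
M4 S212
G01 X134.049 Y56.641 F4037
G01 X153.677 Y64.878 F4037
G01 X177.379 Y73.402 F4037
G01 X205.155 Y82.214 F4037
G01 X237.006 Y91.314 F4037
M5
G0 X0.000 Y0.000

viewBox `0 0 300.740 150.575` with mm width/height → 1 unit = 1 mm. Flip: y_m = 150.575 − y_svg.

**Shape 1** — `<polygon>` rectangle, stroke `#ff00ff` → engrave (S212, F4037). Machine vertices: (102.840,104.231) → (234.315,104.231) → (234.315,53.069) → (102.840,53.069) → (102.840,104.231). Closed: final G1 returns to the first vertex.

**Shape 2** — `<path>` quadratic bezier, stroke `#ff0000` → score (S558, F2175). Control points (SVG): P0=(164.289,37.289), P1=(132.886,12.518), P2=(34.753,38.834); sampled at t=k/5. Machine vertices: (164.289,113.286) → (149.059,121.151) → (128.490,124.929) → (102.583,124.620) → (71.337,120.224) → (34.753,111.741). Open path.

**Shape 3** — `<rect>` rectangle, stroke `#ff00ff` → engrave (S212, F4037). Machine vertices: (17.420,68.967) → (76.766,68.967) → (76.766,4.225) → (17.420,4.225) → (17.420,68.967). Closed: final G1 returns to the first vertex.

**Shape 4** — `<path>` line segment, stroke `#ff00ff` → engrave (S212, F4037). Machine vertices: (62.502,131.065) → (250.623,136.551). Open path.

**Shape 5** — `<path>` quadratic bezier, stroke `#ff00ff` → engrave (S212, F4037). Control points (SVG): P0=(118.496,101.883), P1=(152.286,82.370), P2=(237.006,59.261); sampled at t=k/5. Machine vertices: (118.496,48.692) → (134.049,56.641) → (153.677,64.878) → (177.379,73.402) → (205.155,82.214) → (237.006,91.314). Open path.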